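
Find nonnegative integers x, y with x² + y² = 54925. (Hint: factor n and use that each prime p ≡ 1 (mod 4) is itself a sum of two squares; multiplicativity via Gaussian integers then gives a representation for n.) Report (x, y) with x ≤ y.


Step 1: Factor n = 54925 = 5^2 · 13^3.
Step 2: Check the mod-4 condition on each prime factor: 5 ≡ 1 (mod 4), exponent 2; 13 ≡ 1 (mod 4), exponent 3.
All primes ≡ 3 (mod 4) appear to even exponent (or don't appear), so by the two-squares theorem n IS expressible as a sum of two squares.
Step 3: Build a representation. Group n = k² · m with k = 5 and m = 13 · 13 · 13 = 2197 (a product of primes ≡ 1 (mod 4)); a representation of m scales to one of n via (k·x)² + (k·y)² = k²(x² + y²). Each prime p ≡ 1 (mod 4) is itself a sum of two squares; find a² by testing p − a² for a perfect square:
  13: 13 − 1² = 12, 13 − 2² = 9 = 3² ⇒ 13 = 2² + 3².
  Combine using the Brahmagupta–Fibonacci identity (a² + b²)(c² + d²) = (ac − bd)² + (ad + bc)² = (ac + bd)² + (ad − bc)²:
  13 · 13 = 169: from (2² + 3²)(2² + 3²), take (2·2 − 3·3, 2·3 + 3·2) = (4 − 9, 6 + 6) = (-5, 12); dropping signs (only squares matter) gives (5, 12); check 5² + 12² = 25 + 144 = 169 ✓.
  169 · 13 = 2197: from (5² + 12²)(2² + 3²), take (5·2 − 12·3, 5·3 + 12·2) = (10 − 36, 15 + 24) = (-26, 39); dropping signs (only squares matter) gives (26, 39); check 26² + 39² = 676 + 1521 = 2197 ✓.
  Scale by k = 5: (5·26, 5·39) = (130, 195).
Step 4: Order so x ≤ y and verify: 130² + 195² = 16900 + 38025 = 54925 = n. ✓

n = 54925 = 130² + 195² (one valid representation with x ≤ y).


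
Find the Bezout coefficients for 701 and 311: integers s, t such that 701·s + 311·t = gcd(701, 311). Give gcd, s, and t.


Euclidean algorithm on (701, 311) — divide until remainder is 0:
  701 = 2 · 311 + 79
  311 = 3 · 79 + 74
  79 = 1 · 74 + 5
  74 = 14 · 5 + 4
  5 = 1 · 4 + 1
  4 = 4 · 1 + 0
gcd(701, 311) = 1.
Track Bezout coefficients alongside the remainders: start with r₀ = 701 = a·1 + b·0 (s = 1, t = 0) and r₁ = 311 = a·0 + b·1 (s = 0, t = 1); each new remainder r_{k+1} = r_{k-1} − q_k·r_k inherits s_{k+1} = s_{k-1} − q_k·s_k, t_{k+1} = t_{k-1} − q_k·t_k, so r_k = a·s_k + b·t_k at every step:
  q = 2: r = 79, s = 1 − 2·0 = 1, t = 0 − 2·1 = -2  (check: 701·1 + 311·(-2) = 79)
  q = 3: r = 74, s = 0 − 3·1 = -3, t = 1 − 3·(-2) = 7  (check: 701·(-3) + 311·7 = 74)
  q = 1: r = 5, s = 1 − 1·(-3) = 4, t = -2 − 1·7 = -9  (check: 701·4 + 311·(-9) = 5)
  q = 14: r = 4, s = -3 − 14·4 = -59, t = 7 − 14·(-9) = 133  (check: 701·(-59) + 311·133 = 4)
  q = 1: r = 1, s = 4 − 1·(-59) = 63, t = -9 − 1·133 = -142  (check: 701·63 + 311·(-142) = 1)
The row with r = 1 (the gcd) gives the Bezout coefficients s = 63, t = -142.
Result: 701 · (63) + 311 · (-142) = 1.

gcd(701, 311) = 1; s = 63, t = -142 (check: 701·63 + 311·(-142) = 1).


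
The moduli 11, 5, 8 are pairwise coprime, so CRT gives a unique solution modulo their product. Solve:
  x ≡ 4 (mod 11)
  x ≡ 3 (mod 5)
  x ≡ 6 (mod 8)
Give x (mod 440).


Moduli 11, 5, 8 are pairwise coprime; by CRT there is a unique solution modulo M = 11 · 5 · 8 = 440.
Solve pairwise, accumulating the modulus:
  Start with x ≡ 4 (mod 11).
  Combine with x ≡ 3 (mod 5): since gcd(11, 5) = 1, we get a unique residue mod 55.
    Write x = 4 + 11·t and substitute into x ≡ 3 (mod 5): 11·t ≡ 3 − 4 = -1 (mod 5).
    Reduce coefficients mod 5: 1·t ≡ 4 (mod 5).
    So t ≡ 4 (mod 5).
    Then x = 4 + 11·4 = 48, valid modulo lcm(11, 5) = 55: x ≡ 48 (mod 55).
  Combine with x ≡ 6 (mod 8): since gcd(55, 8) = 1, we get a unique residue mod 440.
    Write x = 48 + 55·t and substitute into x ≡ 6 (mod 8): 55·t ≡ 6 − 48 = -42 (mod 8).
    Reduce coefficients mod 8: 7·t ≡ 6 (mod 8).
    The inverse of 7 mod 8 is 7 (since 7·7 = 49 = 6·8 + 1), so t ≡ 7·6 = 42 ≡ 2 (mod 8).
    Then x = 48 + 55·2 = 158, valid modulo lcm(55, 8) = 440: x ≡ 158 (mod 440).
Verify: 158 mod 11 = 4 ✓, 158 mod 5 = 3 ✓, 158 mod 8 = 6 ✓.

x ≡ 158 (mod 440).


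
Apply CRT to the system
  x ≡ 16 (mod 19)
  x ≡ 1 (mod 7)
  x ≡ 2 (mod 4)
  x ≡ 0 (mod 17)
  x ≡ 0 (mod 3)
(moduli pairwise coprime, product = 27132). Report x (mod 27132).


Product of moduli M = 19 · 7 · 4 · 17 · 3 = 27132.
Merge one congruence at a time:
  Start: x ≡ 16 (mod 19).
  Combine with x ≡ 1 (mod 7); new modulus lcm = 133.
    Write x = 16 + 19·t and substitute into x ≡ 1 (mod 7): 19·t ≡ 1 − 16 = -15 (mod 7).
    Reduce coefficients mod 7: 5·t ≡ 6 (mod 7).
    The inverse of 5 mod 7 is 3 (since 5·3 = 15 = 2·7 + 1), so t ≡ 3·6 = 18 ≡ 4 (mod 7).
    Then x = 16 + 19·4 = 92, valid modulo lcm(19, 7) = 133: x ≡ 92 (mod 133).
  Combine with x ≡ 2 (mod 4); new modulus lcm = 532.
    Write x = 92 + 133·t and substitute into x ≡ 2 (mod 4): 133·t ≡ 2 − 92 = -90 (mod 4).
    Reduce coefficients mod 4: 1·t ≡ 2 (mod 4).
    So t ≡ 2 (mod 4).
    Then x = 92 + 133·2 = 358, valid modulo lcm(133, 4) = 532: x ≡ 358 (mod 532).
  Combine with x ≡ 0 (mod 17); new modulus lcm = 9044.
    Write x = 358 + 532·t and substitute into x ≡ 0 (mod 17): 532·t ≡ 0 − 358 = -358 (mod 17).
    Reduce coefficients mod 17: 5·t ≡ 16 (mod 17).
    The inverse of 5 mod 17 is 7 (since 5·7 = 35 = 2·17 + 1), so t ≡ 7·16 = 112 ≡ 10 (mod 17).
    Then x = 358 + 532·10 = 5678, valid modulo lcm(532, 17) = 9044: x ≡ 5678 (mod 9044).
  Combine with x ≡ 0 (mod 3); new modulus lcm = 27132.
    Write x = 5678 + 9044·t and substitute into x ≡ 0 (mod 3): 9044·t ≡ 0 − 5678 = -5678 (mod 3).
    Reduce coefficients mod 3: 2·t ≡ 1 (mod 3).
    The inverse of 2 mod 3 is 2 (since 2·2 = 4 = 1·3 + 1), so t ≡ 2·1 = 2 ≡ 2 (mod 3).
    Then x = 5678 + 9044·2 = 23766, valid modulo lcm(9044, 3) = 27132: x ≡ 23766 (mod 27132).
Verify against each original: 23766 mod 19 = 16, 23766 mod 7 = 1, 23766 mod 4 = 2, 23766 mod 17 = 0, 23766 mod 3 = 0.

x ≡ 23766 (mod 27132).


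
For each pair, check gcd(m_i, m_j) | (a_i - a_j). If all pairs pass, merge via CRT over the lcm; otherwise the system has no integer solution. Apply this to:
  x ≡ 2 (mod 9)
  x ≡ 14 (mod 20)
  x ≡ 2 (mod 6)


Moduli 9, 20, 6 are not pairwise coprime, so CRT works modulo lcm(m_i) when all pairwise compatibility conditions hold.
Pairwise compatibility: gcd(m_i, m_j) must divide a_i - a_j for every pair.
Merge one congruence at a time:
  Start: x ≡ 2 (mod 9).
  Combine with x ≡ 14 (mod 20): gcd(9, 20) = 1; 14 - 2 = 12, which IS divisible by 1, so compatible.
    Write x = 2 + 9·t and substitute into x ≡ 14 (mod 20): 9·t ≡ 14 − 2 = 12 (mod 20).
    The inverse of 9 mod 20 is 9 (since 9·9 = 81 = 4·20 + 1), so t ≡ 9·12 = 108 ≡ 8 (mod 20).
    Then x = 2 + 9·8 = 74, valid modulo lcm(9, 20) = 180: x ≡ 74 (mod 180).
  Combine with x ≡ 2 (mod 6): gcd(180, 6) = 6; 2 - 74 = -72, which IS divisible by 6, so compatible.
    Write x = 74 + 180·t and substitute into x ≡ 2 (mod 6): 180·t ≡ 2 − 74 = -72 (mod 6).
    Divide the congruence (and modulus) by g = 6: 30·t ≡ -12 (mod 1).
    Modulo 1 every t works; take t = 0.
    Then x = 74 + 180·0 = 74, valid modulo lcm(180, 6) = 180: x ≡ 74 (mod 180).
Verify: 74 mod 9 = 2, 74 mod 20 = 14, 74 mod 6 = 2.

x ≡ 74 (mod 180).


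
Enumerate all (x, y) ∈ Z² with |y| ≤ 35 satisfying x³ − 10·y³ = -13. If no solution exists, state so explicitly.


The equation is x³ - 10y³ = -13. For fixed y, x³ = 10·y³ − 13, so a solution requires the RHS to be a perfect cube.
Strategy: iterate y from -35 to 35, compute RHS = 10·y³ − 13, and check whether it is a (positive or negative) perfect cube.
Check small values of y:
  y = 0: RHS = -13 is not a perfect cube.
  y = 1: RHS = -3 is not a perfect cube.
  y = -1: RHS = -23 is not a perfect cube.
  y = 2: RHS = 67 is not a perfect cube.
  y = -2: RHS = -93 is not a perfect cube.
  y = 3: RHS = 257 is not a perfect cube.
  y = -3: RHS = -283 is not a perfect cube.
Continuing the search up to |y| = 35 finds no solutions either.
No (x, y) in the scanned range satisfies the equation.

No integer solutions with |y| ≤ 35.


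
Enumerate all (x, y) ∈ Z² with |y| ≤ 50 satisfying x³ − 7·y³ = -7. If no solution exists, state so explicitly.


The equation is x³ - 7y³ = -7. For fixed y, x³ = 7·y³ − 7, so a solution requires the RHS to be a perfect cube.
Strategy: iterate y from -50 to 50, compute RHS = 7·y³ − 7, and check whether it is a (positive or negative) perfect cube.
Check small values of y:
  y = 0: RHS = -7 is not a perfect cube.
  y = 1: RHS = 0 = (0)³ ⇒ x = 0 works.
  y = -1: RHS = -14 is not a perfect cube.
  y = 2: RHS = 49 is not a perfect cube.
  y = -2: RHS = -63 is not a perfect cube.
  y = 3: RHS = 182 is not a perfect cube.
  y = -3: RHS = -196 is not a perfect cube.
Continuing the search up to |y| = 50 finds no further solutions beyond those listed.
Collected solutions: (0, 1).

Solutions (with |y| ≤ 50): (0, 1).


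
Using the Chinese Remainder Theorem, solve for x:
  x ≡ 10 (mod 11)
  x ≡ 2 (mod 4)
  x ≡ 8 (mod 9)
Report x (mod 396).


Moduli 11, 4, 9 are pairwise coprime; by CRT there is a unique solution modulo M = 11 · 4 · 9 = 396.
Solve pairwise, accumulating the modulus:
  Start with x ≡ 10 (mod 11).
  Combine with x ≡ 2 (mod 4): since gcd(11, 4) = 1, we get a unique residue mod 44.
    Write x = 10 + 11·t and substitute into x ≡ 2 (mod 4): 11·t ≡ 2 − 10 = -8 (mod 4).
    Reduce coefficients mod 4: 3·t ≡ 0 (mod 4).
    The inverse of 3 mod 4 is 3 (since 3·3 = 9 = 2·4 + 1), so t ≡ 3·0 = 0 ≡ 0 (mod 4).
    Then x = 10 + 11·0 = 10, valid modulo lcm(11, 4) = 44: x ≡ 10 (mod 44).
  Combine with x ≡ 8 (mod 9): since gcd(44, 9) = 1, we get a unique residue mod 396.
    Write x = 10 + 44·t and substitute into x ≡ 8 (mod 9): 44·t ≡ 8 − 10 = -2 (mod 9).
    Reduce coefficients mod 9: 8·t ≡ 7 (mod 9).
    The inverse of 8 mod 9 is 8 (since 8·8 = 64 = 7·9 + 1), so t ≡ 8·7 = 56 ≡ 2 (mod 9).
    Then x = 10 + 44·2 = 98, valid modulo lcm(44, 9) = 396: x ≡ 98 (mod 396).
Verify: 98 mod 11 = 10 ✓, 98 mod 4 = 2 ✓, 98 mod 9 = 8 ✓.

x ≡ 98 (mod 396).


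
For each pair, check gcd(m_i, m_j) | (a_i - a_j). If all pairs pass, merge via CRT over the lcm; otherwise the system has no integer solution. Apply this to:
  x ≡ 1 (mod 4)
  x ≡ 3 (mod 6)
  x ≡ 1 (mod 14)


Moduli 4, 6, 14 are not pairwise coprime, so CRT works modulo lcm(m_i) when all pairwise compatibility conditions hold.
Pairwise compatibility: gcd(m_i, m_j) must divide a_i - a_j for every pair.
Merge one congruence at a time:
  Start: x ≡ 1 (mod 4).
  Combine with x ≡ 3 (mod 6): gcd(4, 6) = 2; 3 - 1 = 2, which IS divisible by 2, so compatible.
    Write x = 1 + 4·t and substitute into x ≡ 3 (mod 6): 4·t ≡ 3 − 1 = 2 (mod 6).
    Divide the congruence (and modulus) by g = 2: 2·t ≡ 1 (mod 3).
    The inverse of 2 mod 3 is 2 (since 2·2 = 4 = 1·3 + 1), so t ≡ 2·1 = 2 ≡ 2 (mod 3).
    Then x = 1 + 4·2 = 9, valid modulo lcm(4, 6) = 12: x ≡ 9 (mod 12).
  Combine with x ≡ 1 (mod 14): gcd(12, 14) = 2; 1 - 9 = -8, which IS divisible by 2, so compatible.
    Write x = 9 + 12·t and substitute into x ≡ 1 (mod 14): 12·t ≡ 1 − 9 = -8 (mod 14).
    Divide the congruence (and modulus) by g = 2: 6·t ≡ -4 (mod 7).
    Reduce coefficients mod 7: 6·t ≡ 3 (mod 7).
    The inverse of 6 mod 7 is 6 (since 6·6 = 36 = 5·7 + 1), so t ≡ 6·3 = 18 ≡ 4 (mod 7).
    Then x = 9 + 12·4 = 57, valid modulo lcm(12, 14) = 84: x ≡ 57 (mod 84).
Verify: 57 mod 4 = 1, 57 mod 6 = 3, 57 mod 14 = 1.

x ≡ 57 (mod 84).


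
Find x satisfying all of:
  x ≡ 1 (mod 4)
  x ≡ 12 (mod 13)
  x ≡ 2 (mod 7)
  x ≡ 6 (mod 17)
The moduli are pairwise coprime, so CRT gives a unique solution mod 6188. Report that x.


Product of moduli M = 4 · 13 · 7 · 17 = 6188.
Merge one congruence at a time:
  Start: x ≡ 1 (mod 4).
  Combine with x ≡ 12 (mod 13); new modulus lcm = 52.
    Write x = 1 + 4·t and substitute into x ≡ 12 (mod 13): 4·t ≡ 12 − 1 = 11 (mod 13).
    The inverse of 4 mod 13 is 10 (since 4·10 = 40 = 3·13 + 1), so t ≡ 10·11 = 110 ≡ 6 (mod 13).
    Then x = 1 + 4·6 = 25, valid modulo lcm(4, 13) = 52: x ≡ 25 (mod 52).
  Combine with x ≡ 2 (mod 7); new modulus lcm = 364.
    Write x = 25 + 52·t and substitute into x ≡ 2 (mod 7): 52·t ≡ 2 − 25 = -23 (mod 7).
    Reduce coefficients mod 7: 3·t ≡ 5 (mod 7).
    The inverse of 3 mod 7 is 5 (since 3·5 = 15 = 2·7 + 1), so t ≡ 5·5 = 25 ≡ 4 (mod 7).
    Then x = 25 + 52·4 = 233, valid modulo lcm(52, 7) = 364: x ≡ 233 (mod 364).
  Combine with x ≡ 6 (mod 17); new modulus lcm = 6188.
    Write x = 233 + 364·t and substitute into x ≡ 6 (mod 17): 364·t ≡ 6 − 233 = -227 (mod 17).
    Reduce coefficients mod 17: 7·t ≡ 11 (mod 17).
    The inverse of 7 mod 17 is 5 (since 7·5 = 35 = 2·17 + 1), so t ≡ 5·11 = 55 ≡ 4 (mod 17).
    Then x = 233 + 364·4 = 1689, valid modulo lcm(364, 17) = 6188: x ≡ 1689 (mod 6188).
Verify against each original: 1689 mod 4 = 1, 1689 mod 13 = 12, 1689 mod 7 = 2, 1689 mod 17 = 6.

x ≡ 1689 (mod 6188).


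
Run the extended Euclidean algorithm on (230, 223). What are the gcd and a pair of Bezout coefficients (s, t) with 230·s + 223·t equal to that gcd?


Euclidean algorithm on (230, 223) — divide until remainder is 0:
  230 = 1 · 223 + 7
  223 = 31 · 7 + 6
  7 = 1 · 6 + 1
  6 = 6 · 1 + 0
gcd(230, 223) = 1.
Track Bezout coefficients alongside the remainders: start with r₀ = 230 = a·1 + b·0 (s = 1, t = 0) and r₁ = 223 = a·0 + b·1 (s = 0, t = 1); each new remainder r_{k+1} = r_{k-1} − q_k·r_k inherits s_{k+1} = s_{k-1} − q_k·s_k, t_{k+1} = t_{k-1} − q_k·t_k, so r_k = a·s_k + b·t_k at every step:
  q = 1: r = 7, s = 1 − 1·0 = 1, t = 0 − 1·1 = -1  (check: 230·1 + 223·(-1) = 7)
  q = 31: r = 6, s = 0 − 31·1 = -31, t = 1 − 31·(-1) = 32  (check: 230·(-31) + 223·32 = 6)
  q = 1: r = 1, s = 1 − 1·(-31) = 32, t = -1 − 1·32 = -33  (check: 230·32 + 223·(-33) = 1)
The row with r = 1 (the gcd) gives the Bezout coefficients s = 32, t = -33.
Result: 230 · (32) + 223 · (-33) = 1.

gcd(230, 223) = 1; s = 32, t = -33 (check: 230·32 + 223·(-33) = 1).


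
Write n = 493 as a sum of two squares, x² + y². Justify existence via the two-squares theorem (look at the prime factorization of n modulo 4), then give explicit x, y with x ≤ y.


Step 1: Factor n = 493 = 17 · 29.
Step 2: Check the mod-4 condition on each prime factor: 17 ≡ 1 (mod 4), exponent 1; 29 ≡ 1 (mod 4), exponent 1.
All primes ≡ 3 (mod 4) appear to even exponent (or don't appear), so by the two-squares theorem n IS expressible as a sum of two squares.
Step 3: Build a representation. Here n = 17 · 29 is a product of primes ≡ 1 (mod 4). Each prime p ≡ 1 (mod 4) is itself a sum of two squares; find a² by testing p − a² for a perfect square:
  17: 17 − 1² = 16 = 4² ⇒ 17 = 1² + 4².
  29: 29 − 1² = 28, 29 − 2² = 25 = 5² ⇒ 29 = 2² + 5².
  Combine using the Brahmagupta–Fibonacci identity (a² + b²)(c² + d²) = (ac − bd)² + (ad + bc)² = (ac + bd)² + (ad − bc)²:
  17 · 29 = 493: from (1² + 4²)(2² + 5²), take (1·2 − 4·5, 1·5 + 4·2) = (2 − 20, 5 + 8) = (-18, 13); dropping signs (only squares matter) gives (18, 13); check 18² + 13² = 324 + 169 = 493 ✓.
Step 4: Order so x ≤ y and verify: 13² + 18² = 169 + 324 = 493 = n. ✓

n = 493 = 13² + 18² (one valid representation with x ≤ y).


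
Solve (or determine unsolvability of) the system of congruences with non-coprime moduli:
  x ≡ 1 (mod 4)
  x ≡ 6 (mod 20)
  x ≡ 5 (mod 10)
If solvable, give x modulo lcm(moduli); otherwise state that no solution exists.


Moduli 4, 20, 10 are not pairwise coprime, so CRT works modulo lcm(m_i) when all pairwise compatibility conditions hold.
Pairwise compatibility: gcd(m_i, m_j) must divide a_i - a_j for every pair.
Merge one congruence at a time:
  Start: x ≡ 1 (mod 4).
  Combine with x ≡ 6 (mod 20): gcd(4, 20) = 4, and 6 - 1 = 5 is NOT divisible by 4.
    ⇒ system is inconsistent (no integer solution).

No solution (the system is inconsistent).


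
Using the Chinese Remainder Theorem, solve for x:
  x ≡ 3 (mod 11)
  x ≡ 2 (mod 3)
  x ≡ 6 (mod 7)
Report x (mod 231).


Moduli 11, 3, 7 are pairwise coprime; by CRT there is a unique solution modulo M = 11 · 3 · 7 = 231.
Solve pairwise, accumulating the modulus:
  Start with x ≡ 3 (mod 11).
  Combine with x ≡ 2 (mod 3): since gcd(11, 3) = 1, we get a unique residue mod 33.
    Write x = 3 + 11·t and substitute into x ≡ 2 (mod 3): 11·t ≡ 2 − 3 = -1 (mod 3).
    Reduce coefficients mod 3: 2·t ≡ 2 (mod 3).
    The inverse of 2 mod 3 is 2 (since 2·2 = 4 = 1·3 + 1), so t ≡ 2·2 = 4 ≡ 1 (mod 3).
    Then x = 3 + 11·1 = 14, valid modulo lcm(11, 3) = 33: x ≡ 14 (mod 33).
  Combine with x ≡ 6 (mod 7): since gcd(33, 7) = 1, we get a unique residue mod 231.
    Write x = 14 + 33·t and substitute into x ≡ 6 (mod 7): 33·t ≡ 6 − 14 = -8 (mod 7).
    Reduce coefficients mod 7: 5·t ≡ 6 (mod 7).
    The inverse of 5 mod 7 is 3 (since 5·3 = 15 = 2·7 + 1), so t ≡ 3·6 = 18 ≡ 4 (mod 7).
    Then x = 14 + 33·4 = 146, valid modulo lcm(33, 7) = 231: x ≡ 146 (mod 231).
Verify: 146 mod 11 = 3 ✓, 146 mod 3 = 2 ✓, 146 mod 7 = 6 ✓.

x ≡ 146 (mod 231).


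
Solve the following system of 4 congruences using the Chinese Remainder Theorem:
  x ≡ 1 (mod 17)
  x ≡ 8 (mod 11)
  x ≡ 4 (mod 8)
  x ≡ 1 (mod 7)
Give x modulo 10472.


Product of moduli M = 17 · 11 · 8 · 7 = 10472.
Merge one congruence at a time:
  Start: x ≡ 1 (mod 17).
  Combine with x ≡ 8 (mod 11); new modulus lcm = 187.
    Write x = 1 + 17·t and substitute into x ≡ 8 (mod 11): 17·t ≡ 8 − 1 = 7 (mod 11).
    Reduce coefficients mod 11: 6·t ≡ 7 (mod 11).
    The inverse of 6 mod 11 is 2 (since 6·2 = 12 = 1·11 + 1), so t ≡ 2·7 = 14 ≡ 3 (mod 11).
    Then x = 1 + 17·3 = 52, valid modulo lcm(17, 11) = 187: x ≡ 52 (mod 187).
  Combine with x ≡ 4 (mod 8); new modulus lcm = 1496.
    Write x = 52 + 187·t and substitute into x ≡ 4 (mod 8): 187·t ≡ 4 − 52 = -48 (mod 8).
    Reduce coefficients mod 8: 3·t ≡ 0 (mod 8).
    The inverse of 3 mod 8 is 3 (since 3·3 = 9 = 1·8 + 1), so t ≡ 3·0 = 0 ≡ 0 (mod 8).
    Then x = 52 + 187·0 = 52, valid modulo lcm(187, 8) = 1496: x ≡ 52 (mod 1496).
  Combine with x ≡ 1 (mod 7); new modulus lcm = 10472.
    Write x = 52 + 1496·t and substitute into x ≡ 1 (mod 7): 1496·t ≡ 1 − 52 = -51 (mod 7).
    Reduce coefficients mod 7: 5·t ≡ 5 (mod 7).
    The inverse of 5 mod 7 is 3 (since 5·3 = 15 = 2·7 + 1), so t ≡ 3·5 = 15 ≡ 1 (mod 7).
    Then x = 52 + 1496·1 = 1548, valid modulo lcm(1496, 7) = 10472: x ≡ 1548 (mod 10472).
Verify against each original: 1548 mod 17 = 1, 1548 mod 11 = 8, 1548 mod 8 = 4, 1548 mod 7 = 1.

x ≡ 1548 (mod 10472).


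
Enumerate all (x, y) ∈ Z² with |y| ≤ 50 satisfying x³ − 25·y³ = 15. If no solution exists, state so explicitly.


The equation is x³ - 25y³ = 15. For fixed y, x³ = 25·y³ + 15, so a solution requires the RHS to be a perfect cube.
Strategy: iterate y from -50 to 50, compute RHS = 25·y³ + 15, and check whether it is a (positive or negative) perfect cube.
Check small values of y:
  y = 0: RHS = 15 is not a perfect cube.
  y = 1: RHS = 40 is not a perfect cube.
  y = -1: RHS = -10 is not a perfect cube.
  y = 2: RHS = 215 is not a perfect cube.
  y = -2: RHS = -185 is not a perfect cube.
  y = 3: RHS = 690 is not a perfect cube.
  y = -3: RHS = -660 is not a perfect cube.
Continuing the search up to |y| = 50 finds no solutions either.
No (x, y) in the scanned range satisfies the equation.

No integer solutions with |y| ≤ 50.


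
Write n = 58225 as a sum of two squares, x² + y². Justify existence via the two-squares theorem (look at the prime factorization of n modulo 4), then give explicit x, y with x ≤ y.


Step 1: Factor n = 58225 = 5^2 · 17 · 137.
Step 2: Check the mod-4 condition on each prime factor: 5 ≡ 1 (mod 4), exponent 2; 17 ≡ 1 (mod 4), exponent 1; 137 ≡ 1 (mod 4), exponent 1.
All primes ≡ 3 (mod 4) appear to even exponent (or don't appear), so by the two-squares theorem n IS expressible as a sum of two squares.
Step 3: Build a representation. Group n = k² · m with k = 5 and m = 17 · 137 = 2329 (a product of primes ≡ 1 (mod 4)); a representation of m scales to one of n via (k·x)² + (k·y)² = k²(x² + y²). Each prime p ≡ 1 (mod 4) is itself a sum of two squares; find a² by testing p − a² for a perfect square:
  17: 17 − 1² = 16 = 4² ⇒ 17 = 1² + 4².
  137: 137 − 1² = 136, 137 − 2² = 133, 137 − 3² = 128, 137 − 4² = 121 = 11² ⇒ 137 = 4² + 11².
  Combine using the Brahmagupta–Fibonacci identity (a² + b²)(c² + d²) = (ac − bd)² + (ad + bc)² = (ac + bd)² + (ad − bc)²:
  17 · 137 = 2329: from (1² + 4²)(4² + 11²), take (1·4 − 4·11, 1·11 + 4·4) = (4 − 44, 11 + 16) = (-40, 27); dropping signs (only squares matter) gives (40, 27); check 40² + 27² = 1600 + 729 = 2329 ✓.
  Scale by k = 5: (5·40, 5·27) = (200, 135).
Step 4: Order so x ≤ y and verify: 135² + 200² = 18225 + 40000 = 58225 = n. ✓

n = 58225 = 135² + 200² (one valid representation with x ≤ y).


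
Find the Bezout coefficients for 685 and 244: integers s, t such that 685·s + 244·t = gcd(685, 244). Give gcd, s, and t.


Euclidean algorithm on (685, 244) — divide until remainder is 0:
  685 = 2 · 244 + 197
  244 = 1 · 197 + 47
  197 = 4 · 47 + 9
  47 = 5 · 9 + 2
  9 = 4 · 2 + 1
  2 = 2 · 1 + 0
gcd(685, 244) = 1.
Track Bezout coefficients alongside the remainders: start with r₀ = 685 = a·1 + b·0 (s = 1, t = 0) and r₁ = 244 = a·0 + b·1 (s = 0, t = 1); each new remainder r_{k+1} = r_{k-1} − q_k·r_k inherits s_{k+1} = s_{k-1} − q_k·s_k, t_{k+1} = t_{k-1} − q_k·t_k, so r_k = a·s_k + b·t_k at every step:
  q = 2: r = 197, s = 1 − 2·0 = 1, t = 0 − 2·1 = -2  (check: 685·1 + 244·(-2) = 197)
  q = 1: r = 47, s = 0 − 1·1 = -1, t = 1 − 1·(-2) = 3  (check: 685·(-1) + 244·3 = 47)
  q = 4: r = 9, s = 1 − 4·(-1) = 5, t = -2 − 4·3 = -14  (check: 685·5 + 244·(-14) = 9)
  q = 5: r = 2, s = -1 − 5·5 = -26, t = 3 − 5·(-14) = 73  (check: 685·(-26) + 244·73 = 2)
  q = 4: r = 1, s = 5 − 4·(-26) = 109, t = -14 − 4·73 = -306  (check: 685·109 + 244·(-306) = 1)
The row with r = 1 (the gcd) gives the Bezout coefficients s = 109, t = -306.
Result: 685 · (109) + 244 · (-306) = 1.

gcd(685, 244) = 1; s = 109, t = -306 (check: 685·109 + 244·(-306) = 1).


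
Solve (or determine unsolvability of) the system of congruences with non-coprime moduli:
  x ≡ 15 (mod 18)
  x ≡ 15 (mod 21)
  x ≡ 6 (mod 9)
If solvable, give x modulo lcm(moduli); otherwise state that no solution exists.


Moduli 18, 21, 9 are not pairwise coprime, so CRT works modulo lcm(m_i) when all pairwise compatibility conditions hold.
Pairwise compatibility: gcd(m_i, m_j) must divide a_i - a_j for every pair.
Merge one congruence at a time:
  Start: x ≡ 15 (mod 18).
  Combine with x ≡ 15 (mod 21): gcd(18, 21) = 3; 15 - 15 = 0, which IS divisible by 3, so compatible.
    Write x = 15 + 18·t and substitute into x ≡ 15 (mod 21): 18·t ≡ 15 − 15 = 0 (mod 21).
    Divide the congruence (and modulus) by g = 3: 6·t ≡ 0 (mod 7).
    The inverse of 6 mod 7 is 6 (since 6·6 = 36 = 5·7 + 1), so t ≡ 6·0 = 0 ≡ 0 (mod 7).
    Then x = 15 + 18·0 = 15, valid modulo lcm(18, 21) = 126: x ≡ 15 (mod 126).
  Combine with x ≡ 6 (mod 9): gcd(126, 9) = 9; 6 - 15 = -9, which IS divisible by 9, so compatible.
    Write x = 15 + 126·t and substitute into x ≡ 6 (mod 9): 126·t ≡ 6 − 15 = -9 (mod 9).
    Divide the congruence (and modulus) by g = 9: 14·t ≡ -1 (mod 1).
    Modulo 1 every t works; take t = 0.
    Then x = 15 + 126·0 = 15, valid modulo lcm(126, 9) = 126: x ≡ 15 (mod 126).
Verify: 15 mod 18 = 15, 15 mod 21 = 15, 15 mod 9 = 6.

x ≡ 15 (mod 126).


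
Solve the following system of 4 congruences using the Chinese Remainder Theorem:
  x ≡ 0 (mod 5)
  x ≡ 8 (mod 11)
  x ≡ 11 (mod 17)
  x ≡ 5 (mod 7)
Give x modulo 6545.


Product of moduli M = 5 · 11 · 17 · 7 = 6545.
Merge one congruence at a time:
  Start: x ≡ 0 (mod 5).
  Combine with x ≡ 8 (mod 11); new modulus lcm = 55.
    Write x = 0 + 5·t and substitute into x ≡ 8 (mod 11): 5·t ≡ 8 − 0 = 8 (mod 11).
    The inverse of 5 mod 11 is 9 (since 5·9 = 45 = 4·11 + 1), so t ≡ 9·8 = 72 ≡ 6 (mod 11).
    Then x = 0 + 5·6 = 30, valid modulo lcm(5, 11) = 55: x ≡ 30 (mod 55).
  Combine with x ≡ 11 (mod 17); new modulus lcm = 935.
    Write x = 30 + 55·t and substitute into x ≡ 11 (mod 17): 55·t ≡ 11 − 30 = -19 (mod 17).
    Reduce coefficients mod 17: 4·t ≡ 15 (mod 17).
    The inverse of 4 mod 17 is 13 (since 4·13 = 52 = 3·17 + 1), so t ≡ 13·15 = 195 ≡ 8 (mod 17).
    Then x = 30 + 55·8 = 470, valid modulo lcm(55, 17) = 935: x ≡ 470 (mod 935).
  Combine with x ≡ 5 (mod 7); new modulus lcm = 6545.
    Write x = 470 + 935·t and substitute into x ≡ 5 (mod 7): 935·t ≡ 5 − 470 = -465 (mod 7).
    Reduce coefficients mod 7: 4·t ≡ 4 (mod 7).
    The inverse of 4 mod 7 is 2 (since 4·2 = 8 = 1·7 + 1), so t ≡ 2·4 = 8 ≡ 1 (mod 7).
    Then x = 470 + 935·1 = 1405, valid modulo lcm(935, 7) = 6545: x ≡ 1405 (mod 6545).
Verify against each original: 1405 mod 5 = 0, 1405 mod 11 = 8, 1405 mod 17 = 11, 1405 mod 7 = 5.

x ≡ 1405 (mod 6545).


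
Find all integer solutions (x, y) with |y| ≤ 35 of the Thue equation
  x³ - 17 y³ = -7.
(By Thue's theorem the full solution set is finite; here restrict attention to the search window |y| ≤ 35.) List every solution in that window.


The equation is x³ - 17y³ = -7. For fixed y, x³ = 17·y³ − 7, so a solution requires the RHS to be a perfect cube.
Strategy: iterate y from -35 to 35, compute RHS = 17·y³ − 7, and check whether it is a (positive or negative) perfect cube.
Check small values of y:
  y = 0: RHS = -7 is not a perfect cube.
  y = 1: RHS = 10 is not a perfect cube.
  y = -1: RHS = -24 is not a perfect cube.
  y = 2: RHS = 129 is not a perfect cube.
  y = -2: RHS = -143 is not a perfect cube.
  y = 3: RHS = 452 is not a perfect cube.
  y = -3: RHS = -466 is not a perfect cube.
Continuing the search up to |y| = 35 finds no solutions either.
No (x, y) in the scanned range satisfies the equation.

No integer solutions with |y| ≤ 35.


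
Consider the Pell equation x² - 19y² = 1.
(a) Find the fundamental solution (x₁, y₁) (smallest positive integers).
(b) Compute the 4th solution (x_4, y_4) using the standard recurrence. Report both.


Step 1: Find the fundamental solution (x₁, y₁) of x² - 19y² = 1.
  Expand √19 as a continued fraction. a₀ = ⌊√19⌋ = 4; iterate m_{k+1} = d_k·a_k − m_k, d_{k+1} = (19 − m_{k+1}²)/d_k, a_{k+1} = ⌊(a₀ + m_{k+1})/d_{k+1}⌋ (starting m₀ = 0, d₀ = 1), with convergents p_k = a_k·p_{k-1} + p_{k-2}, q_k = a_k·q_{k-1} + q_{k-2} (p₋₁ = 1, q₋₁ = 0):
  k = 0: a₀ = 4; p₀/q₀ = 4/1; p₀² − 19·q₀² = 16 − 19 = -3.
  k = 1: m = 4, d = 3, a = ⌊(4 + 4)/3⌋ = 2; p/q = (2·4 + 1)/(2·1 + 0) = 9/2; p² − 19·q² = 81 − 76 = 5.
  k = 2: m = 2, d = 5, a = ⌊(4 + 2)/5⌋ = 1; p/q = (1·9 + 4)/(1·2 + 1) = 13/3; p² − 19·q² = 169 − 171 = -2.
  k = 3: m = 3, d = 2, a = ⌊(4 + 3)/2⌋ = 3; p/q = (3·13 + 9)/(3·3 + 2) = 48/11; p² − 19·q² = 2304 − 2299 = 5.
  k = 4: m = 3, d = 5, a = ⌊(4 + 3)/5⌋ = 1; p/q = (1·48 + 13)/(1·11 + 3) = 61/14; p² − 19·q² = 3721 − 3724 = -3.
  k = 5: m = 2, d = 3, a = ⌊(4 + 2)/3⌋ = 2; p/q = (2·61 + 48)/(2·14 + 11) = 170/39; p² − 19·q² = 28900 − 28899 = 1.
  The first convergent with p² − 19·q² = 1 gives the fundamental solution (x₁, y₁) = (170, 39).
Step 2: Apply the recurrence (x_{n+1}, y_{n+1}) = (x₁x_n + 19y₁y_n, x₁y_n + y₁x_n) repeatedly.
  From (x_1, y_1) = (170, 39): x_2 = 170·170 + 19·39·39 = 57799; y_2 = 170·39 + 39·170 = 13260.
  From (x_2, y_2) = (57799, 13260): x_3 = 170·57799 + 19·39·13260 = 19651490; y_3 = 170·13260 + 39·57799 = 4508361.
  From (x_3, y_3) = (19651490, 4508361): x_4 = 170·19651490 + 19·39·4508361 = 6681448801; y_4 = 170·4508361 + 39·19651490 = 1532829480.
Step 3: Verify x_4² - 19·y_4² = 44641758080384337601 - 44641758080384337600 = 1 (should be 1). ✓

(x_1, y_1) = (170, 39); (x_4, y_4) = (6681448801, 1532829480).


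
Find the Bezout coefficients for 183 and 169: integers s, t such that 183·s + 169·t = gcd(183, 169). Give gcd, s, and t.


Euclidean algorithm on (183, 169) — divide until remainder is 0:
  183 = 1 · 169 + 14
  169 = 12 · 14 + 1
  14 = 14 · 1 + 0
gcd(183, 169) = 1.
Track Bezout coefficients alongside the remainders: start with r₀ = 183 = a·1 + b·0 (s = 1, t = 0) and r₁ = 169 = a·0 + b·1 (s = 0, t = 1); each new remainder r_{k+1} = r_{k-1} − q_k·r_k inherits s_{k+1} = s_{k-1} − q_k·s_k, t_{k+1} = t_{k-1} − q_k·t_k, so r_k = a·s_k + b·t_k at every step:
  q = 1: r = 14, s = 1 − 1·0 = 1, t = 0 − 1·1 = -1  (check: 183·1 + 169·(-1) = 14)
  q = 12: r = 1, s = 0 − 12·1 = -12, t = 1 − 12·(-1) = 13  (check: 183·(-12) + 169·13 = 1)
The row with r = 1 (the gcd) gives the Bezout coefficients s = -12, t = 13.
Result: 183 · (-12) + 169 · (13) = 1.

gcd(183, 169) = 1; s = -12, t = 13 (check: 183·(-12) + 169·13 = 1).


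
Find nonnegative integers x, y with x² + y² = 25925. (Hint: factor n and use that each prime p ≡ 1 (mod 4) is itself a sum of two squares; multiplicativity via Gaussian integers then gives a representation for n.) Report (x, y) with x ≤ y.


Step 1: Factor n = 25925 = 5^2 · 17 · 61.
Step 2: Check the mod-4 condition on each prime factor: 5 ≡ 1 (mod 4), exponent 2; 17 ≡ 1 (mod 4), exponent 1; 61 ≡ 1 (mod 4), exponent 1.
All primes ≡ 3 (mod 4) appear to even exponent (or don't appear), so by the two-squares theorem n IS expressible as a sum of two squares.
Step 3: Build a representation. Group n = k² · m with k = 5 and m = 17 · 61 = 1037 (a product of primes ≡ 1 (mod 4)); a representation of m scales to one of n via (k·x)² + (k·y)² = k²(x² + y²). Each prime p ≡ 1 (mod 4) is itself a sum of two squares; find a² by testing p − a² for a perfect square:
  17: 17 − 1² = 16 = 4² ⇒ 17 = 1² + 4².
  61: 61 − 1² = 60, 61 − 2² = 57, 61 − 3² = 52, 61 − 4² = 45, 61 − 5² = 36 = 6² ⇒ 61 = 5² + 6².
  Combine using the Brahmagupta–Fibonacci identity (a² + b²)(c² + d²) = (ac − bd)² + (ad + bc)² = (ac + bd)² + (ad − bc)²:
  17 · 61 = 1037: from (1² + 4²)(5² + 6²), take (1·5 − 4·6, 1·6 + 4·5) = (5 − 24, 6 + 20) = (-19, 26); dropping signs (only squares matter) gives (19, 26); check 19² + 26² = 361 + 676 = 1037 ✓.
  Scale by k = 5: (5·19, 5·26) = (95, 130).
Step 4: Order so x ≤ y and verify: 95² + 130² = 9025 + 16900 = 25925 = n. ✓

n = 25925 = 95² + 130² (one valid representation with x ≤ y).


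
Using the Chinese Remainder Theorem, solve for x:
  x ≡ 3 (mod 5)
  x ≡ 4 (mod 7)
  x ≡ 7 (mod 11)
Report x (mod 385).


Moduli 5, 7, 11 are pairwise coprime; by CRT there is a unique solution modulo M = 5 · 7 · 11 = 385.
Solve pairwise, accumulating the modulus:
  Start with x ≡ 3 (mod 5).
  Combine with x ≡ 4 (mod 7): since gcd(5, 7) = 1, we get a unique residue mod 35.
    Write x = 3 + 5·t and substitute into x ≡ 4 (mod 7): 5·t ≡ 4 − 3 = 1 (mod 7).
    The inverse of 5 mod 7 is 3 (since 5·3 = 15 = 2·7 + 1), so t ≡ 3·1 = 3 ≡ 3 (mod 7).
    Then x = 3 + 5·3 = 18, valid modulo lcm(5, 7) = 35: x ≡ 18 (mod 35).
  Combine with x ≡ 7 (mod 11): since gcd(35, 11) = 1, we get a unique residue mod 385.
    Write x = 18 + 35·t and substitute into x ≡ 7 (mod 11): 35·t ≡ 7 − 18 = -11 (mod 11).
    Reduce coefficients mod 11: 2·t ≡ 0 (mod 11).
    The inverse of 2 mod 11 is 6 (since 2·6 = 12 = 1·11 + 1), so t ≡ 6·0 = 0 ≡ 0 (mod 11).
    Then x = 18 + 35·0 = 18, valid modulo lcm(35, 11) = 385: x ≡ 18 (mod 385).
Verify: 18 mod 5 = 3 ✓, 18 mod 7 = 4 ✓, 18 mod 11 = 7 ✓.

x ≡ 18 (mod 385).


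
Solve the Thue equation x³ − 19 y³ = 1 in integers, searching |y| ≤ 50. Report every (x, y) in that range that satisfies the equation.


The equation is x³ - 19y³ = 1. For fixed y, x³ = 19·y³ + 1, so a solution requires the RHS to be a perfect cube.
Strategy: iterate y from -50 to 50, compute RHS = 19·y³ + 1, and check whether it is a (positive or negative) perfect cube.
Check small values of y:
  y = 0: RHS = 1 = (1)³ ⇒ x = 1 works.
  y = 1: RHS = 20 is not a perfect cube.
  y = -1: RHS = -18 is not a perfect cube.
  y = 2: RHS = 153 is not a perfect cube.
  y = -2: RHS = -151 is not a perfect cube.
  y = 3: RHS = 514 is not a perfect cube.
  y = -3: RHS = -512 = (-8)³ ⇒ x = -8 works.
Continuing the search up to |y| = 50 finds no further solutions beyond those listed.
Collected solutions: (1, 0), (-8, -3).

Solutions (with |y| ≤ 50): (1, 0), (-8, -3).


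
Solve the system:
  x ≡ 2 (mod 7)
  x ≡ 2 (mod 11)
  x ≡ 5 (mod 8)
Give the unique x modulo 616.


Moduli 7, 11, 8 are pairwise coprime; by CRT there is a unique solution modulo M = 7 · 11 · 8 = 616.
Solve pairwise, accumulating the modulus:
  Start with x ≡ 2 (mod 7).
  Combine with x ≡ 2 (mod 11): since gcd(7, 11) = 1, we get a unique residue mod 77.
    Write x = 2 + 7·t and substitute into x ≡ 2 (mod 11): 7·t ≡ 2 − 2 = 0 (mod 11).
    The inverse of 7 mod 11 is 8 (since 7·8 = 56 = 5·11 + 1), so t ≡ 8·0 = 0 ≡ 0 (mod 11).
    Then x = 2 + 7·0 = 2, valid modulo lcm(7, 11) = 77: x ≡ 2 (mod 77).
  Combine with x ≡ 5 (mod 8): since gcd(77, 8) = 1, we get a unique residue mod 616.
    Write x = 2 + 77·t and substitute into x ≡ 5 (mod 8): 77·t ≡ 5 − 2 = 3 (mod 8).
    Reduce coefficients mod 8: 5·t ≡ 3 (mod 8).
    The inverse of 5 mod 8 is 5 (since 5·5 = 25 = 3·8 + 1), so t ≡ 5·3 = 15 ≡ 7 (mod 8).
    Then x = 2 + 77·7 = 541, valid modulo lcm(77, 8) = 616: x ≡ 541 (mod 616).
Verify: 541 mod 7 = 2 ✓, 541 mod 11 = 2 ✓, 541 mod 8 = 5 ✓.

x ≡ 541 (mod 616).


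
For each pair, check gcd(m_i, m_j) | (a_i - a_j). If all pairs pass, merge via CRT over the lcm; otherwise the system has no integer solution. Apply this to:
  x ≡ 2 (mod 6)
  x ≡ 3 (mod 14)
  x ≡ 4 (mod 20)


Moduli 6, 14, 20 are not pairwise coprime, so CRT works modulo lcm(m_i) when all pairwise compatibility conditions hold.
Pairwise compatibility: gcd(m_i, m_j) must divide a_i - a_j for every pair.
Merge one congruence at a time:
  Start: x ≡ 2 (mod 6).
  Combine with x ≡ 3 (mod 14): gcd(6, 14) = 2, and 3 - 2 = 1 is NOT divisible by 2.
    ⇒ system is inconsistent (no integer solution).

No solution (the system is inconsistent).


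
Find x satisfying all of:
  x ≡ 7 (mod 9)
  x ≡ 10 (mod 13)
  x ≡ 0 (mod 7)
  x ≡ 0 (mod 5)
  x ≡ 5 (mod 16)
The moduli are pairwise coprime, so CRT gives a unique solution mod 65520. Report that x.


Product of moduli M = 9 · 13 · 7 · 5 · 16 = 65520.
Merge one congruence at a time:
  Start: x ≡ 7 (mod 9).
  Combine with x ≡ 10 (mod 13); new modulus lcm = 117.
    Write x = 7 + 9·t and substitute into x ≡ 10 (mod 13): 9·t ≡ 10 − 7 = 3 (mod 13).
    The inverse of 9 mod 13 is 3 (since 9·3 = 27 = 2·13 + 1), so t ≡ 3·3 = 9 ≡ 9 (mod 13).
    Then x = 7 + 9·9 = 88, valid modulo lcm(9, 13) = 117: x ≡ 88 (mod 117).
  Combine with x ≡ 0 (mod 7); new modulus lcm = 819.
    Write x = 88 + 117·t and substitute into x ≡ 0 (mod 7): 117·t ≡ 0 − 88 = -88 (mod 7).
    Reduce coefficients mod 7: 5·t ≡ 3 (mod 7).
    The inverse of 5 mod 7 is 3 (since 5·3 = 15 = 2·7 + 1), so t ≡ 3·3 = 9 ≡ 2 (mod 7).
    Then x = 88 + 117·2 = 322, valid modulo lcm(117, 7) = 819: x ≡ 322 (mod 819).
  Combine with x ≡ 0 (mod 5); new modulus lcm = 4095.
    Write x = 322 + 819·t and substitute into x ≡ 0 (mod 5): 819·t ≡ 0 − 322 = -322 (mod 5).
    Reduce coefficients mod 5: 4·t ≡ 3 (mod 5).
    The inverse of 4 mod 5 is 4 (since 4·4 = 16 = 3·5 + 1), so t ≡ 4·3 = 12 ≡ 2 (mod 5).
    Then x = 322 + 819·2 = 1960, valid modulo lcm(819, 5) = 4095: x ≡ 1960 (mod 4095).
  Combine with x ≡ 5 (mod 16); new modulus lcm = 65520.
    Write x = 1960 + 4095·t and substitute into x ≡ 5 (mod 16): 4095·t ≡ 5 − 1960 = -1955 (mod 16).
    Reduce coefficients mod 16: 15·t ≡ 13 (mod 16).
    The inverse of 15 mod 16 is 15 (since 15·15 = 225 = 14·16 + 1), so t ≡ 15·13 = 195 ≡ 3 (mod 16).
    Then x = 1960 + 4095·3 = 14245, valid modulo lcm(4095, 16) = 65520: x ≡ 14245 (mod 65520).
Verify against each original: 14245 mod 9 = 7, 14245 mod 13 = 10, 14245 mod 7 = 0, 14245 mod 5 = 0, 14245 mod 16 = 5.

x ≡ 14245 (mod 65520).


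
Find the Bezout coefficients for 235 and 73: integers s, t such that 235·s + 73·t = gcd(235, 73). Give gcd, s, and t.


Euclidean algorithm on (235, 73) — divide until remainder is 0:
  235 = 3 · 73 + 16
  73 = 4 · 16 + 9
  16 = 1 · 9 + 7
  9 = 1 · 7 + 2
  7 = 3 · 2 + 1
  2 = 2 · 1 + 0
gcd(235, 73) = 1.
Track Bezout coefficients alongside the remainders: start with r₀ = 235 = a·1 + b·0 (s = 1, t = 0) and r₁ = 73 = a·0 + b·1 (s = 0, t = 1); each new remainder r_{k+1} = r_{k-1} − q_k·r_k inherits s_{k+1} = s_{k-1} − q_k·s_k, t_{k+1} = t_{k-1} − q_k·t_k, so r_k = a·s_k + b·t_k at every step:
  q = 3: r = 16, s = 1 − 3·0 = 1, t = 0 − 3·1 = -3  (check: 235·1 + 73·(-3) = 16)
  q = 4: r = 9, s = 0 − 4·1 = -4, t = 1 − 4·(-3) = 13  (check: 235·(-4) + 73·13 = 9)
  q = 1: r = 7, s = 1 − 1·(-4) = 5, t = -3 − 1·13 = -16  (check: 235·5 + 73·(-16) = 7)
  q = 1: r = 2, s = -4 − 1·5 = -9, t = 13 − 1·(-16) = 29  (check: 235·(-9) + 73·29 = 2)
  q = 3: r = 1, s = 5 − 3·(-9) = 32, t = -16 − 3·29 = -103  (check: 235·32 + 73·(-103) = 1)
The row with r = 1 (the gcd) gives the Bezout coefficients s = 32, t = -103.
Result: 235 · (32) + 73 · (-103) = 1.

gcd(235, 73) = 1; s = 32, t = -103 (check: 235·32 + 73·(-103) = 1).


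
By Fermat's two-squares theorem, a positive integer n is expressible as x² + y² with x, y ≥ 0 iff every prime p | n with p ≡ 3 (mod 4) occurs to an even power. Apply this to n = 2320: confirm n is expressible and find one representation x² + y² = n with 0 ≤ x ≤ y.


Step 1: Factor n = 2320 = 2^4 · 5 · 29.
Step 2: Check the mod-4 condition on each prime factor: 2 = 2 (special); 5 ≡ 1 (mod 4), exponent 1; 29 ≡ 1 (mod 4), exponent 1.
All primes ≡ 3 (mod 4) appear to even exponent (or don't appear), so by the two-squares theorem n IS expressible as a sum of two squares.
Step 3: Build a representation. Group n = k² · m with k = 4 and m = 5 · 29 = 145 (a product of primes ≡ 1 (mod 4)); a representation of m scales to one of n via (k·x)² + (k·y)² = k²(x² + y²). Each prime p ≡ 1 (mod 4) is itself a sum of two squares; find a² by testing p − a² for a perfect square:
  5: 5 − 1² = 4 = 2² ⇒ 5 = 1² + 2².
  29: 29 − 1² = 28, 29 − 2² = 25 = 5² ⇒ 29 = 2² + 5².
  Combine using the Brahmagupta–Fibonacci identity (a² + b²)(c² + d²) = (ac − bd)² + (ad + bc)² = (ac + bd)² + (ad − bc)²:
  5 · 29 = 145: from (1² + 2²)(2² + 5²), take (1·2 − 2·5, 1·5 + 2·2) = (2 − 10, 5 + 4) = (-8, 9); dropping signs (only squares matter) gives (8, 9); check 8² + 9² = 64 + 81 = 145 ✓.
  Scale by k = 4: (4·8, 4·9) = (32, 36).
Step 4: Order so x ≤ y and verify: 32² + 36² = 1024 + 1296 = 2320 = n. ✓

n = 2320 = 32² + 36² (one valid representation with x ≤ y).


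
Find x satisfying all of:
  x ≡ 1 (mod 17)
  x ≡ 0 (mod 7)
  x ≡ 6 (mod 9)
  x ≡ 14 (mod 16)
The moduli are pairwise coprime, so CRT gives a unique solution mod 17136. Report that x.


Product of moduli M = 17 · 7 · 9 · 16 = 17136.
Merge one congruence at a time:
  Start: x ≡ 1 (mod 17).
  Combine with x ≡ 0 (mod 7); new modulus lcm = 119.
    Write x = 1 + 17·t and substitute into x ≡ 0 (mod 7): 17·t ≡ 0 − 1 = -1 (mod 7).
    Reduce coefficients mod 7: 3·t ≡ 6 (mod 7).
    The inverse of 3 mod 7 is 5 (since 3·5 = 15 = 2·7 + 1), so t ≡ 5·6 = 30 ≡ 2 (mod 7).
    Then x = 1 + 17·2 = 35, valid modulo lcm(17, 7) = 119: x ≡ 35 (mod 119).
  Combine with x ≡ 6 (mod 9); new modulus lcm = 1071.
    Write x = 35 + 119·t and substitute into x ≡ 6 (mod 9): 119·t ≡ 6 − 35 = -29 (mod 9).
    Reduce coefficients mod 9: 2·t ≡ 7 (mod 9).
    The inverse of 2 mod 9 is 5 (since 2·5 = 10 = 1·9 + 1), so t ≡ 5·7 = 35 ≡ 8 (mod 9).
    Then x = 35 + 119·8 = 987, valid modulo lcm(119, 9) = 1071: x ≡ 987 (mod 1071).
  Combine with x ≡ 14 (mod 16); new modulus lcm = 17136.
    Write x = 987 + 1071·t and substitute into x ≡ 14 (mod 16): 1071·t ≡ 14 − 987 = -973 (mod 16).
    Reduce coefficients mod 16: 15·t ≡ 3 (mod 16).
    The inverse of 15 mod 16 is 15 (since 15·15 = 225 = 14·16 + 1), so t ≡ 15·3 = 45 ≡ 13 (mod 16).
    Then x = 987 + 1071·13 = 14910, valid modulo lcm(1071, 16) = 17136: x ≡ 14910 (mod 17136).
Verify against each original: 14910 mod 17 = 1, 14910 mod 7 = 0, 14910 mod 9 = 6, 14910 mod 16 = 14.

x ≡ 14910 (mod 17136).
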